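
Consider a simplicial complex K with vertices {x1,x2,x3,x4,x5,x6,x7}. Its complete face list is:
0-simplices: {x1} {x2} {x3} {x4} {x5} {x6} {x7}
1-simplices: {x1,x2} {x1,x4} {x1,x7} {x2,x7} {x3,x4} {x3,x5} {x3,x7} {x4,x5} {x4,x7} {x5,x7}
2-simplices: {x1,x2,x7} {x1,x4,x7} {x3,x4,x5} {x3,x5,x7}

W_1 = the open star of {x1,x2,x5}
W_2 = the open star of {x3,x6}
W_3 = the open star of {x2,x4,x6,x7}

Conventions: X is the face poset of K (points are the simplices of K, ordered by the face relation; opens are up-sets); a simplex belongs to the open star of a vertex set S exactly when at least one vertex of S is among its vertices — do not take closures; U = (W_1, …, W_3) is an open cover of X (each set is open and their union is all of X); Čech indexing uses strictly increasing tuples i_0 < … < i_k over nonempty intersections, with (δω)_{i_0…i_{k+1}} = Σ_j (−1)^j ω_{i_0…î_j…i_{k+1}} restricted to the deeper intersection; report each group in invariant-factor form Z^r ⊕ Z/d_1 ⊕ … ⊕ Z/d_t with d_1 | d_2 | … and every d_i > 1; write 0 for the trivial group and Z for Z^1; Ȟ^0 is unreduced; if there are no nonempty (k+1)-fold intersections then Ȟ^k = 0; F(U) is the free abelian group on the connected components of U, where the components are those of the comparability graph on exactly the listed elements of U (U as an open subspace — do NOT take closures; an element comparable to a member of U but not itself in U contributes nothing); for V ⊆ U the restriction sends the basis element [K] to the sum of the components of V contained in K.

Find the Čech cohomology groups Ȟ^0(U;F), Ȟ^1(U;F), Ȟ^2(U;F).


Ȟ^0(U;F) ≅ Z^2; Ȟ^1(U;F) ≅ Z; Ȟ^2(U;F) ≅ 0

nerve of the cover:
  W1={{x1},{x2},{x5},{x1,x2},{x1,x4},{x1,x7},{x2,x7},{x3,x5},{x4,x5},{x5,x7},{x1,x2,x7},{x1,x4,x7},{x3,x4,x5},{x3,x5,x7}} W2={{x3},{x6},{x3,x4},{x3,x5},{x3,x7},{x3,x4,x5},{x3,x5,x7}} W3={{x2},{x4},{x6},{x7},{x1,x2},{x1,x4},{x1,x7},{x2,x7},{x3,x4},{x3,x7},{x4,x5},{x4,x7},{x5,x7},{x1,x2,x7},{x1,x4,x7},{x3,x4,x5},{x3,x5,x7}}
  W12={{x3,x5},{x3,x4,x5},{x3,x5,x7}} W13={{x2},{x1,x2},{x1,x4},{x1,x7},{x2,x7},{x4,x5},{x5,x7},{x1,x2,x7},{x1,x4,x7},{x3,x4,x5},{x3,x5,x7}} W23={{x6},{x3,x4},{x3,x7},{x3,x4,x5},{x3,x5,x7}}
  W123={{x3,x4,x5},{x3,x5,x7}}
components per intersection:
  W1: {{x1},{x2},{x1,x2},{x1,x4},{x1,x7},{x2,x7},{x1,x2,x7},{x1,x4,x7}} {{x5},{x3,x5},{x4,x5},{x5,x7},{x3,x4,x5},{x3,x5,x7}}
  W2: {{x3},{x3,x4},{x3,x5},{x3,x7},{x3,x4,x5},{x3,x5,x7}} {{x6}}
  W3: {{x2},{x4},{x7},{x1,x2},{x1,x4},{x1,x7},{x2,x7},{x3,x4},{x3,x7},{x4,x5},{x4,x7},{x5,x7},{x1,x2,x7},{x1,x4,x7},{x3,x4,x5},{x3,x5,x7}} {{x6}}
  W12: {{x3,x5},{x3,x4,x5},{x3,x5,x7}}
  W13: {{x2},{x1,x2},{x1,x4},{x1,x7},{x2,x7},{x1,x2,x7},{x1,x4,x7}} {{x4,x5},{x3,x4,x5}} {{x5,x7},{x3,x5,x7}}
  W23: {{x6}} {{x3,x4},{x3,x4,x5}} {{x3,x7},{x3,x5,x7}}
  W123: {{x3,x4,x5}} {{x3,x5,x7}}
C dims 6,7,2; δ0: rk 4, SNF 1^4; δ1: rk 2, SNF 1^2
Ȟ^0 = (6 − 4) − 0 = 2, so Ȟ^0 ≅ Z^2
Ȟ^1 = (7 − 2) − 4 = 1, so Ȟ^1 ≅ Z
Ȟ^2 = (2 − 0) − 2 = 0, so Ȟ^2 ≅ 0


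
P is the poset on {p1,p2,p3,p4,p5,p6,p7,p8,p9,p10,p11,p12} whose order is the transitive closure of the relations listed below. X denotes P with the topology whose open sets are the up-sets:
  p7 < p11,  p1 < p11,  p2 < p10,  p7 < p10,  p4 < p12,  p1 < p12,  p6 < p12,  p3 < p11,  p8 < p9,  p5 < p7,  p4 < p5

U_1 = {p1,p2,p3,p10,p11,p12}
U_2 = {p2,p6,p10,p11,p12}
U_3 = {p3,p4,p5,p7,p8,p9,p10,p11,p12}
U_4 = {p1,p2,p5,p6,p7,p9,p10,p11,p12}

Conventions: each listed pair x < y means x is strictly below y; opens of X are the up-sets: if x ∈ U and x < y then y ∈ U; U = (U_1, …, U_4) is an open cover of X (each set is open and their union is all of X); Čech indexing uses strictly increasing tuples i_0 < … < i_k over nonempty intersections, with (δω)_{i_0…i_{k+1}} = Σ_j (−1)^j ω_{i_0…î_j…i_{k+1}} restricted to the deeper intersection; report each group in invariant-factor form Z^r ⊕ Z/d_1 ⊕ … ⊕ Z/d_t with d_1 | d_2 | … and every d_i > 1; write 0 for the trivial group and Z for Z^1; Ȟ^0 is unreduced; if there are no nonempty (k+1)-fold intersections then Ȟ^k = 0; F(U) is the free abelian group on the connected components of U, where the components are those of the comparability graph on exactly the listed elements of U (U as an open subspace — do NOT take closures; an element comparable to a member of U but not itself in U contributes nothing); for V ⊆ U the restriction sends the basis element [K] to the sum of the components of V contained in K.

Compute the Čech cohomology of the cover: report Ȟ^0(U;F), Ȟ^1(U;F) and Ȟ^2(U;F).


nonempty intersections:
  U12={p2,p10,p11,p12} U13={p3,p10,p11,p12} U14={p1,p2,p10,p11,p12} U23={p10,p11,p12} U24={p2,p6,p10,p11,p12} U34={p5,p7,p9,p10,p11,p12}
  U123={p10,p11,p12} U124={p2,p10,p11,p12} U134={p10,p11,p12} U234={p10,p11,p12}
  U1234={p10,p11,p12}
components per intersection:
  U1: {p1,p3,p11,p12} {p2,p10}
  U2: {p2,p10} {p6,p12} {p11}
  U3: {p3,p4,p5,p7,p10,p11,p12} {p8,p9}
  U4: {p1,p2,p5,p6,p7,p10,p11,p12} {p9}
  U12: {p2,p10} {p11} {p12}
  U13: {p3,p11} {p10} {p12}
  U14: {p1,p11,p12} {p2,p10}
  U23: {p10} {p11} {p12}
  U24: {p2,p10} {p6,p12} {p11}
  U34: {p5,p7,p10,p11} {p9} {p12}
  U123: {p10} {p11} {p12}
  U124: {p2,p10} {p11} {p12}
  U134: {p10} {p11} {p12}
  U234: {p10} {p11} {p12}
  U1234: {p10} {p11} {p12}
C dims 9,17,12,3; δ0: rk 7, SNF 1^7; δ1: rk 9, SNF 1^9; δ2: rk 3, SNF 1^3
Ȟ^0: (9−7)−0=2 ⇒ Z^2
Ȟ^1: (17−9)−7=1 ⇒ Z
Ȟ^2: (12−3)−9=0 ⇒ 0

Ȟ^0(U;F) ≅ Z^2, Ȟ^1(U;F) ≅ Z and Ȟ^2(U;F) ≅ 0


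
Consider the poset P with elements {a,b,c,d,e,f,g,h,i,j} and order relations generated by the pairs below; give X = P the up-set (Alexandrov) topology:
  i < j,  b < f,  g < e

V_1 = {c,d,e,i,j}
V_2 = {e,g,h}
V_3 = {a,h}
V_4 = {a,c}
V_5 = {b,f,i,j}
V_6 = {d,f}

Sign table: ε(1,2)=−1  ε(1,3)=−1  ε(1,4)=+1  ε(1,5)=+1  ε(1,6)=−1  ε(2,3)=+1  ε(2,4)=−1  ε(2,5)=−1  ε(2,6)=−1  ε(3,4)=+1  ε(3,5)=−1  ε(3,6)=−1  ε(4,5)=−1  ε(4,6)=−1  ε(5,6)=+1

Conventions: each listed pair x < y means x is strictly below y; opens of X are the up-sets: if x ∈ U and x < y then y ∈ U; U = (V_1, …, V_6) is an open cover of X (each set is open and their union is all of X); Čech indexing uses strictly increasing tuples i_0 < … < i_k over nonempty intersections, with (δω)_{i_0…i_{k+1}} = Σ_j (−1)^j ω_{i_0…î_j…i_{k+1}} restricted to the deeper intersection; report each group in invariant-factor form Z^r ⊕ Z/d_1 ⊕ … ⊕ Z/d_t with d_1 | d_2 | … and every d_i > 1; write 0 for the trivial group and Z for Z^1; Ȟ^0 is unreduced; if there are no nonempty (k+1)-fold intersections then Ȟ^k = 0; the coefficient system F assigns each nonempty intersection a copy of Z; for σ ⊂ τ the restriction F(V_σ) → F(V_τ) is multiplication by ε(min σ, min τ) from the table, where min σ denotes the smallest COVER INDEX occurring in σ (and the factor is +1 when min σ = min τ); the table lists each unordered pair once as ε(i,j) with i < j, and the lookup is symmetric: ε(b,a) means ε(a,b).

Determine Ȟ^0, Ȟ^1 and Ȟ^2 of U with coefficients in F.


nerve of the cover:
  V12={e} V14={c} V15={i,j} V16={d} V23={h} V34={a} V56={f}
C dims 6,7; δ0: rk 6, SNF 1^5·2
Ȟ^0 = (6 − 6) − 0 = 0, so Ȟ^0 ≅ 0
Ȟ^1 = (7 − 0) − 6 = 1 plus torsion [2], so Ȟ^1 ≅ Z ⊕ Z/2
Ȟ^2 = (0 − 0) − 0 = 0, so Ȟ^2 ≅ 0

Ȟ^0 ≅ 0, Ȟ^1 ≅ Z ⊕ Z/2, Ȟ^2 ≅ 0


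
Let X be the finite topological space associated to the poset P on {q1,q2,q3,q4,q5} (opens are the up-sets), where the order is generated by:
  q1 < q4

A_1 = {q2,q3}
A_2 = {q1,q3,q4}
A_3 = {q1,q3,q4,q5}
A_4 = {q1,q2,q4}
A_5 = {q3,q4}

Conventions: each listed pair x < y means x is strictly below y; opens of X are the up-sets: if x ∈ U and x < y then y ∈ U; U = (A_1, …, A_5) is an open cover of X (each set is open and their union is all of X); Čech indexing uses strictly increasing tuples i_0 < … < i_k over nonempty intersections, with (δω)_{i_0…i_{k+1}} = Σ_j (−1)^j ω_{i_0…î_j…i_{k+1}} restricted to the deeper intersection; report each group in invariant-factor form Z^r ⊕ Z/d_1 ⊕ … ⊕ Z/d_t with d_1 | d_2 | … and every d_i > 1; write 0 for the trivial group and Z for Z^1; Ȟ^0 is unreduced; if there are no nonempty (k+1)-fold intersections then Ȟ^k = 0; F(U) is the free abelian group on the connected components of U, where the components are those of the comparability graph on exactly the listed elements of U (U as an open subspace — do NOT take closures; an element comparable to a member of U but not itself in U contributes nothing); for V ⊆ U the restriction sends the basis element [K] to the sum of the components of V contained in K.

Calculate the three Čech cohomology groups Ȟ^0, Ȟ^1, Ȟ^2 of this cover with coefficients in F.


nerve simplices:
  A12={q3} A13={q3} A14={q2} A15={q3} A23={q1,q3,q4} A24={q1,q4} A25={q3,q4} A34={q1,q4} A35={q3,q4} A45={q4}
  A123={q3} A125={q3} A135={q3} A234={q1,q4} A235={q3,q4} A245={q4} A345={q4}
  A1235={q3} A2345={q4}
components per intersection:
  A1: {q2} {q3}
  A2: {q1,q4} {q3}
  A3: {q1,q4} {q3} {q5}
  A4: {q1,q4} {q2}
  A5: {q3} {q4}
  A12: {q3}
  A13: {q3}
  A14: {q2}
  A15: {q3}
  A23: {q1,q4} {q3}
  A24: {q1,q4}
  A25: {q3} {q4}
  A34: {q1,q4}
  A35: {q3} {q4}
  A45: {q4}
  A123: {q3}
  A125: {q3}
  A135: {q3}
  A234: {q1,q4}
  A235: {q3} {q4}
  A245: {q4}
  A345: {q4}
  A1235: {q3}
  A2345: {q4}
C dims 11,13,8,2; δ0: rk 7, SNF 1^7; δ1: rk 6, SNF 1^6; δ2: rk 2, SNF 1^2
degree 0: 11−7−0 = 4 → Ȟ^0 ≅ Z^4
degree 1: 13−6−7 = 0 → Ȟ^1 ≅ 0
degree 2: 8−2−6 = 0 → Ȟ^2 ≅ 0

Ȟ^0 ≅ Z^4, Ȟ^1 ≅ 0, Ȟ^2 ≅ 0


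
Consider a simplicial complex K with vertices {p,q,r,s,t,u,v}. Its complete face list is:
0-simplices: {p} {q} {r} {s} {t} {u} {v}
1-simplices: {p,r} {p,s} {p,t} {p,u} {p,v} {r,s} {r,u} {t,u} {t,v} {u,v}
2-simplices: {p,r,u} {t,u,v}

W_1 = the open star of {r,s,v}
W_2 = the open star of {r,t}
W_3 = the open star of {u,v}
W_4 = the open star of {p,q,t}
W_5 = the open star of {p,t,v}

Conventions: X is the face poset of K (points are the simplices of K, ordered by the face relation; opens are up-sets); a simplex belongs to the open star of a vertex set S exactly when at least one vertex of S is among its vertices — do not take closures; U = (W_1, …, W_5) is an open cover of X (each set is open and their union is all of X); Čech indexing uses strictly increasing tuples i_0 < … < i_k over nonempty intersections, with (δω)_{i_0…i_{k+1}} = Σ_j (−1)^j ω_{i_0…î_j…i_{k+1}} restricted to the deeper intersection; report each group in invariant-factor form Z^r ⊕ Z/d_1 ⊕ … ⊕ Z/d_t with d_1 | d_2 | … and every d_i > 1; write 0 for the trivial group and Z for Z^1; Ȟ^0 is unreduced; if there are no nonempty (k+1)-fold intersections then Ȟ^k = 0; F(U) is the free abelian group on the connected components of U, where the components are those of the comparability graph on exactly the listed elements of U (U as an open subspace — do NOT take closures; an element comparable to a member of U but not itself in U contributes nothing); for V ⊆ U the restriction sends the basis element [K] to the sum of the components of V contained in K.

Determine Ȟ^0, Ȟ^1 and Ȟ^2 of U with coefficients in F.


Ȟ^0 = Z^2, Ȟ^1 = Z^2 and Ȟ^2 = 0

nerve of the cover:
  W1={{r},{s},{v},{p,r},{p,s},{p,v},{r,s},{r,u},{t,v},{u,v},{p,r,u},{t,u,v}} W2={{r},{t},{p,r},{p,t},{r,s},{r,u},{t,u},{t,v},{p,r,u},{t,u,v}} W3={{u},{v},{p,u},{p,v},{r,u},{t,u},{t,v},{u,v},{p,r,u},{t,u,v}} W4={{p},{q},{t},{p,r},{p,s},{p,t},{p,u},{p,v},{t,u},{t,v},{p,r,u},{t,u,v}} W5={{p},{t},{v},{p,r},{p,s},{p,t},{p,u},{p,v},{t,u},{t,v},{u,v},{p,r,u},{t,u,v}}
  W12={{r},{p,r},{r,s},{r,u},{t,v},{p,r,u},{t,u,v}} W13={{v},{p,v},{r,u},{t,v},{u,v},{p,r,u},{t,u,v}} W14={{p,r},{p,s},{p,v},{t,v},{p,r,u},{t,u,v}} W15={{v},{p,r},{p,s},{p,v},{t,v},{u,v},{p,r,u},{t,u,v}} W23={{r,u},{t,u},{t,v},{p,r,u},{t,u,v}} W24={{t},{p,r},{p,t},{t,u},{t,v},{p,r,u},{t,u,v}} W25={{t},{p,r},{p,t},{t,u},{t,v},{p,r,u},{t,u,v}} W34={{p,u},{p,v},{t,u},{t,v},{p,r,u},{t,u,v}} W35={{v},{p,u},{p,v},{t,u},{t,v},{u,v},{p,r,u},{t,u,v}} W45={{p},{t},{p,r},{p,s},{p,t},{p,u},{p,v},{t,u},{t,v},{p,r,u},{t,u,v}}
  W123={{r,u},{t,v},{p,r,u},{t,u,v}} W124={{p,r},{t,v},{p,r,u},{t,u,v}} W125={{p,r},{t,v},{p,r,u},{t,u,v}} W134={{p,v},{t,v},{p,r,u},{t,u,v}} W135={{v},{p,v},{t,v},{u,v},{p,r,u},{t,u,v}} W145={{p,r},{p,s},{p,v},{t,v},{p,r,u},{t,u,v}} W234={{t,u},{t,v},{p,r,u},{t,u,v}} W235={{t,u},{t,v},{p,r,u},{t,u,v}} W245={{t},{p,r},{p,t},{t,u},{t,v},{p,r,u},{t,u,v}} W345={{p,u},{p,v},{t,u},{t,v},{p,r,u},{t,u,v}}
  W1234={{t,v},{p,r,u},{t,u,v}} W1235={{t,v},{p,r,u},{t,u,v}} W1245={{p,r},{t,v},{p,r,u},{t,u,v}} W1345={{p,v},{t,v},{p,r,u},{t,u,v}} W2345={{t,u},{t,v},{p,r,u},{t,u,v}}
  W12345={{t,v},{p,r,u},{t,u,v}}
components per intersection:
  W1: {{r},{s},{p,r},{p,s},{r,s},{r,u},{p,r,u}} {{v},{p,v},{t,v},{u,v},{t,u,v}}
  W2: {{r},{p,r},{r,s},{r,u},{p,r,u}} {{t},{p,t},{t,u},{t,v},{t,u,v}}
  W3: {{u},{v},{p,u},{p,v},{r,u},{t,u},{t,v},{u,v},{p,r,u},{t,u,v}}
  W4: {{p},{t},{p,r},{p,s},{p,t},{p,u},{p,v},{t,u},{t,v},{p,r,u},{t,u,v}} {{q}}
  W5: {{p},{t},{v},{p,r},{p,s},{p,t},{p,u},{p,v},{t,u},{t,v},{u,v},{p,r,u},{t,u,v}}
  W12: {{r},{p,r},{r,s},{r,u},{p,r,u}} {{t,v},{t,u,v}}
  W13: {{v},{p,v},{t,v},{u,v},{t,u,v}} {{r,u},{p,r,u}}
  W14: {{p,r},{p,r,u}} {{p,s}} {{p,v}} {{t,v},{t,u,v}}
  W15: {{v},{p,v},{t,v},{u,v},{t,u,v}} {{p,r},{p,r,u}} {{p,s}}
  W23: {{r,u},{p,r,u}} {{t,u},{t,v},{t,u,v}}
  W24: {{t},{p,t},{t,u},{t,v},{t,u,v}} {{p,r},{p,r,u}}
  W25: {{t},{p,t},{t,u},{t,v},{t,u,v}} {{p,r},{p,r,u}}
  W34: {{p,u},{p,r,u}} {{p,v}} {{t,u},{t,v},{t,u,v}}
  W35: {{v},{p,v},{t,u},{t,v},{u,v},{t,u,v}} {{p,u},{p,r,u}}
  W45: {{p},{t},{p,r},{p,s},{p,t},{p,u},{p,v},{t,u},{t,v},{p,r,u},{t,u,v}}
  W123: {{r,u},{p,r,u}} {{t,v},{t,u,v}}
  W124: {{p,r},{p,r,u}} {{t,v},{t,u,v}}
  W125: {{p,r},{p,r,u}} {{t,v},{t,u,v}}
  W134: {{p,v}} {{t,v},{t,u,v}} {{p,r,u}}
  W135: {{v},{p,v},{t,v},{u,v},{t,u,v}} {{p,r,u}}
  W145: {{p,r},{p,r,u}} {{p,s}} {{p,v}} {{t,v},{t,u,v}}
  W234: {{t,u},{t,v},{t,u,v}} {{p,r,u}}
  W235: {{t,u},{t,v},{t,u,v}} {{p,r,u}}
  W245: {{t},{p,t},{t,u},{t,v},{t,u,v}} {{p,r},{p,r,u}}
  W345: {{p,u},{p,r,u}} {{p,v}} {{t,u},{t,v},{t,u,v}}
  W1234: {{t,v},{t,u,v}} {{p,r,u}}
  W1235: {{t,v},{t,u,v}} {{p,r,u}}
  W1245: {{p,r},{p,r,u}} {{t,v},{t,u,v}}
  W1345: {{p,v}} {{t,v},{t,u,v}} {{p,r,u}}
  W2345: {{t,u},{t,v},{t,u,v}} {{p,r,u}}
  W12345: {{t,v},{t,u,v}} {{p,r,u}}
C dims 8,23,24,11; δ0: rk 6, SNF 1^6; δ1: rk 15, SNF 1^15; δ2: rk 9, SNF 1^9
Ȟ^0 = (8 − 6) − 0 = 2, so Ȟ^0 ≅ Z^2
Ȟ^1 = (23 − 15) − 6 = 2, so Ȟ^1 ≅ Z^2
Ȟ^2 = (24 − 9) − 15 = 0, so Ȟ^2 ≅ 0


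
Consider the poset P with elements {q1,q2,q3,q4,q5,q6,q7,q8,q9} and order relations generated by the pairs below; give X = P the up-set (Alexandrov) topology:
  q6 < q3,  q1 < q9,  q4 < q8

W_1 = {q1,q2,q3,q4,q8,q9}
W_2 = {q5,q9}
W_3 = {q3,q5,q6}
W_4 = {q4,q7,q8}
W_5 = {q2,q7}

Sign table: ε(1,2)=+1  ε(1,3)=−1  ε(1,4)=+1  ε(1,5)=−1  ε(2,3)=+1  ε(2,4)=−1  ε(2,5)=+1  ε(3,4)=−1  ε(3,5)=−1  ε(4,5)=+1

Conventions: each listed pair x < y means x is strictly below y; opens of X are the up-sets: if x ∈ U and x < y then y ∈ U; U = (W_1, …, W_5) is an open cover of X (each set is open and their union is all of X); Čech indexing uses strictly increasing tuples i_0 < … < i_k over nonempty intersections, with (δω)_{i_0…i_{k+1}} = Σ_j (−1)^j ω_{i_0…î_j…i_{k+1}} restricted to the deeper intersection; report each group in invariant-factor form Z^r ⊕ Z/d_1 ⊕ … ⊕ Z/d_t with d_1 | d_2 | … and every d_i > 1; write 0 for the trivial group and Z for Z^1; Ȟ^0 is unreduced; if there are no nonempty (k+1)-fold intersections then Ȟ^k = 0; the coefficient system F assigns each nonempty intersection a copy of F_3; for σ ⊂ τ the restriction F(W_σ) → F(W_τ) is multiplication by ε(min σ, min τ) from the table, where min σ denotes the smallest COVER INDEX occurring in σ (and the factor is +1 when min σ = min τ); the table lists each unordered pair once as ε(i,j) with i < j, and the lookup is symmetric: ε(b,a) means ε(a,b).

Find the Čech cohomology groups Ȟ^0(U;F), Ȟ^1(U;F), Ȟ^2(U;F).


intersection data:
  W12={q9} W13={q3} W14={q4,q8} W15={q2} W23={q5} W45={q7}
C dims 5,6; δ0: rk_F3 5
Ȟ^0 = (5 − 5) − 0 = 0, so Ȟ^0 ≅ 0
Ȟ^1 = (6 − 0) − 5 = 1, so Ȟ^1 ≅ Z/3
Ȟ^2 = (0 − 0) − 0 = 0, so Ȟ^2 ≅ 0

Ȟ^0(U;F) ≅ 0, Ȟ^1(U;F) ≅ Z/3 and Ȟ^2(U;F) ≅ 0


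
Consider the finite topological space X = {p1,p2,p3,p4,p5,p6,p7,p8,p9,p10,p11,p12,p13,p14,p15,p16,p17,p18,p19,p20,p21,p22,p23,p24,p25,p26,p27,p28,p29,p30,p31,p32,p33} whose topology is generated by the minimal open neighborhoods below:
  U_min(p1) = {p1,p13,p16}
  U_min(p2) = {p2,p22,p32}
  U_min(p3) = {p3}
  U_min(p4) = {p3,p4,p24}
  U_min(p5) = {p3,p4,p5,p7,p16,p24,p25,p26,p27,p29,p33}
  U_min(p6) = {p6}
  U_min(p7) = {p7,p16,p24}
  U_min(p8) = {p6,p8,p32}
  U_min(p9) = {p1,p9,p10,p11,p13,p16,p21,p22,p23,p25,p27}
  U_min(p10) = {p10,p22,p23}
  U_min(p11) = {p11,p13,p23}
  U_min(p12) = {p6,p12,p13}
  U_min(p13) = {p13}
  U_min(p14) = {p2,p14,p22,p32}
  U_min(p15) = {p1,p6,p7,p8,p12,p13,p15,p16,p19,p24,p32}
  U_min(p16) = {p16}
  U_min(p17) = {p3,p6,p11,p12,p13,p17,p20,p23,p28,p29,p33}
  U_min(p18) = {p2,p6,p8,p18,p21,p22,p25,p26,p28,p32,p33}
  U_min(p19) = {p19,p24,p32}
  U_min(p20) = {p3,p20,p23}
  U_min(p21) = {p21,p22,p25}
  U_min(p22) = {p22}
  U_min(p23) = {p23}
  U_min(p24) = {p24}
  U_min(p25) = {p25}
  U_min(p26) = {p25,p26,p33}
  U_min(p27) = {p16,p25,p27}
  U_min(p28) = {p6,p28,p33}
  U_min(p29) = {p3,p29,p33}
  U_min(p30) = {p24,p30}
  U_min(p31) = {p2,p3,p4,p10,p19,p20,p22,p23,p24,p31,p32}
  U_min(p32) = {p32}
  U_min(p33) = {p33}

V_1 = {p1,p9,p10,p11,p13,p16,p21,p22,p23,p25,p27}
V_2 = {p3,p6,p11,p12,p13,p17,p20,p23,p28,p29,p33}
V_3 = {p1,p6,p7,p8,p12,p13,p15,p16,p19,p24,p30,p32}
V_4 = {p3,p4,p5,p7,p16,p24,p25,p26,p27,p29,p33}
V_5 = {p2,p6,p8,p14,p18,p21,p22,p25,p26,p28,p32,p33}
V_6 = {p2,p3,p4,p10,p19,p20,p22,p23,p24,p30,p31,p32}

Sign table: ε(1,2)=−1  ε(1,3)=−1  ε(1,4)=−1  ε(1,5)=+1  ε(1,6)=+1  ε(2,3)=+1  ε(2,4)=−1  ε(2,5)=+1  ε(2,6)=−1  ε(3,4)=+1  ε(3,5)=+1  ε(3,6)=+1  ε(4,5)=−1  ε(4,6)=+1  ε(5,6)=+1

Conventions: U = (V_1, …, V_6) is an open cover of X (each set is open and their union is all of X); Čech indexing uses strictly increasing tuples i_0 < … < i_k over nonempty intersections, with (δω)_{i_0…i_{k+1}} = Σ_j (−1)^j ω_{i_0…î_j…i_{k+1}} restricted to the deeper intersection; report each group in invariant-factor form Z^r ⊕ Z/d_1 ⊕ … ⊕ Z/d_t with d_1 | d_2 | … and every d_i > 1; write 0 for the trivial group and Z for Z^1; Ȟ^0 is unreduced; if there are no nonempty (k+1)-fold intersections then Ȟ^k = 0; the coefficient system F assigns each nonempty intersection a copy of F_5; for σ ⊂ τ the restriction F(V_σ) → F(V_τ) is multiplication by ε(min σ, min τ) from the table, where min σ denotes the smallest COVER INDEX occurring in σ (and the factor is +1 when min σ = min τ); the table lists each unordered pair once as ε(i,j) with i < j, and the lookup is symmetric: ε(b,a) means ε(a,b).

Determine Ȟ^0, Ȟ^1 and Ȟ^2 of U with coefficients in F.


nerve simplices:
  V12={p11,p13,p23} V13={p1,p13,p16} V14={p16,p25,p27} V15={p21,p22,p25} V16={p10,p22,p23} V23={p6,p12,p13} V24={p3,p29,p33} V25={p6,p28,p33} V26={p3,p20,p23} V34={p7,p16,p24} V35={p6,p8,p32} V36={p19,p24,p30,p32} V45={p25,p26,p33} V46={p3,p4,p24} V56={p2,p22,p32}
  V123={p13} V126={p23} V134={p16} V145={p25} V156={p22} V235={p6} V245={p33} V246={p3} V346={p24} V356={p32}
C dims 6,15,10; δ0: rk_F5 6; δ1: rk_F5 9
degree 0: 6−6−0 = 0 → Ȟ^0 ≅ 0
degree 1: 15−9−6 = 0 → Ȟ^1 ≅ 0
degree 2: 10−0−9 = 1 → Ȟ^2 ≅ Z/5

Ȟ^0 = 0,  Ȟ^1 = 0,  Ȟ^2 = Z/5


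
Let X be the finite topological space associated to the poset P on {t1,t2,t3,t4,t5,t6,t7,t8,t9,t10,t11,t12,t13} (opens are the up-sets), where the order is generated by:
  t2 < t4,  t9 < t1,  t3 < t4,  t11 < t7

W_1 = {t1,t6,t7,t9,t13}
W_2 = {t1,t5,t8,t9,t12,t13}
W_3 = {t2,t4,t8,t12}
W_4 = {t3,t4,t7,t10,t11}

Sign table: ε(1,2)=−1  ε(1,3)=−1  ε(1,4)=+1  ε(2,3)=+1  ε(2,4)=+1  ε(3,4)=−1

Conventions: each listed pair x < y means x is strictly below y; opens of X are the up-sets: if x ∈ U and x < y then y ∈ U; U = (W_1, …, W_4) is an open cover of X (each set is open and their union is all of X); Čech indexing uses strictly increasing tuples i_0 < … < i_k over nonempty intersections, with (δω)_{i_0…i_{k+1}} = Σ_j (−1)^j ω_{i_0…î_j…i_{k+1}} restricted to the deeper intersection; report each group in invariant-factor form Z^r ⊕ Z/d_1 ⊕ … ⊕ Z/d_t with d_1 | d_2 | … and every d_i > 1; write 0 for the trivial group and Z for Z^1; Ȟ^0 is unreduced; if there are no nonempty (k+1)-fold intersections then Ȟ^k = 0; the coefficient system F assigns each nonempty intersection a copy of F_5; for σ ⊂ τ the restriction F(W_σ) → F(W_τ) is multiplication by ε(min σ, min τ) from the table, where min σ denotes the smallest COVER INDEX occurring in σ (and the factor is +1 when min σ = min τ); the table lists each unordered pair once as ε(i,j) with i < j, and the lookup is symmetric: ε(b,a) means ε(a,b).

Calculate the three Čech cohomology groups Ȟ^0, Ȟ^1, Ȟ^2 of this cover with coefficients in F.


Ȟ^0 = Z/5,  Ȟ^1 = Z/5,  Ȟ^2 = 0

intersection data:
  W12={t1,t9,t13} W14={t7} W23={t8,t12} W34={t4}
C dims 4,4; δ0: rk_F5 3
Ȟ^0 = (4 − 3) − 0 = 1, so Ȟ^0 ≅ Z/5
Ȟ^1 = (4 − 0) − 3 = 1, so Ȟ^1 ≅ Z/5
Ȟ^2 = (0 − 0) − 0 = 0, so Ȟ^2 ≅ 0


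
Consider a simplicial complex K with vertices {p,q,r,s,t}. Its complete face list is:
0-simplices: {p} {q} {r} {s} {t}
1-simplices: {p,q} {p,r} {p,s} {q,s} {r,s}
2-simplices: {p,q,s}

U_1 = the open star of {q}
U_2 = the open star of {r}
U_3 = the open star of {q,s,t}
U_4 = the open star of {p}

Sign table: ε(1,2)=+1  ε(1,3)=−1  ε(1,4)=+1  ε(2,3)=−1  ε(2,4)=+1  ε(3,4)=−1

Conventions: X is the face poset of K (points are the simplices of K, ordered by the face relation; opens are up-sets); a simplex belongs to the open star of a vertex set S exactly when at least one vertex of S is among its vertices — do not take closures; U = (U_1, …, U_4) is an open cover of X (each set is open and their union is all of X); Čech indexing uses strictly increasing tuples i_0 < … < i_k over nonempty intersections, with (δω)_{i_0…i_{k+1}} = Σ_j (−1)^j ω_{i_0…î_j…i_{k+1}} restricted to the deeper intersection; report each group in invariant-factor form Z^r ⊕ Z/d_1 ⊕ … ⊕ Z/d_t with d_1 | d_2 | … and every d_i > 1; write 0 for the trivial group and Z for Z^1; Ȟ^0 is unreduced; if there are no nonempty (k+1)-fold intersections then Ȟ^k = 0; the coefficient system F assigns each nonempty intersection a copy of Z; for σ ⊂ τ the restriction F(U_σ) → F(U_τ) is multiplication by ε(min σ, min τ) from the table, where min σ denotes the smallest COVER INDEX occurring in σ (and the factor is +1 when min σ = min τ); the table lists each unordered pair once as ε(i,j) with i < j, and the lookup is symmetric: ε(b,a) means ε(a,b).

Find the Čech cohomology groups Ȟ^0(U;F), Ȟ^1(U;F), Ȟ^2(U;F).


Ȟ^0 = Z,  Ȟ^1 = Z,  Ȟ^2 = 0

nerve simplices:
  U1={{q},{p,q},{q,s},{p,q,s}} U2={{r},{p,r},{r,s}} U3={{q},{s},{t},{p,q},{p,s},{q,s},{r,s},{p,q,s}} U4={{p},{p,q},{p,r},{p,s},{p,q,s}}
  U13={{q},{p,q},{q,s},{p,q,s}} U14={{p,q},{p,q,s}} U23={{r,s}} U24={{p,r}} U34={{p,q},{p,s},{p,q,s}}
  U134={{p,q},{p,q,s}}
C dims 4,5,1; δ0: rk 3, SNF 1^3; δ1: rk 1, SNF 1^1
degree 0: 4−3−0 = 1 → Ȟ^0 ≅ Z
degree 1: 5−1−3 = 1 → Ȟ^1 ≅ Z
degree 2: 1−0−1 = 0 → Ȟ^2 ≅ 0


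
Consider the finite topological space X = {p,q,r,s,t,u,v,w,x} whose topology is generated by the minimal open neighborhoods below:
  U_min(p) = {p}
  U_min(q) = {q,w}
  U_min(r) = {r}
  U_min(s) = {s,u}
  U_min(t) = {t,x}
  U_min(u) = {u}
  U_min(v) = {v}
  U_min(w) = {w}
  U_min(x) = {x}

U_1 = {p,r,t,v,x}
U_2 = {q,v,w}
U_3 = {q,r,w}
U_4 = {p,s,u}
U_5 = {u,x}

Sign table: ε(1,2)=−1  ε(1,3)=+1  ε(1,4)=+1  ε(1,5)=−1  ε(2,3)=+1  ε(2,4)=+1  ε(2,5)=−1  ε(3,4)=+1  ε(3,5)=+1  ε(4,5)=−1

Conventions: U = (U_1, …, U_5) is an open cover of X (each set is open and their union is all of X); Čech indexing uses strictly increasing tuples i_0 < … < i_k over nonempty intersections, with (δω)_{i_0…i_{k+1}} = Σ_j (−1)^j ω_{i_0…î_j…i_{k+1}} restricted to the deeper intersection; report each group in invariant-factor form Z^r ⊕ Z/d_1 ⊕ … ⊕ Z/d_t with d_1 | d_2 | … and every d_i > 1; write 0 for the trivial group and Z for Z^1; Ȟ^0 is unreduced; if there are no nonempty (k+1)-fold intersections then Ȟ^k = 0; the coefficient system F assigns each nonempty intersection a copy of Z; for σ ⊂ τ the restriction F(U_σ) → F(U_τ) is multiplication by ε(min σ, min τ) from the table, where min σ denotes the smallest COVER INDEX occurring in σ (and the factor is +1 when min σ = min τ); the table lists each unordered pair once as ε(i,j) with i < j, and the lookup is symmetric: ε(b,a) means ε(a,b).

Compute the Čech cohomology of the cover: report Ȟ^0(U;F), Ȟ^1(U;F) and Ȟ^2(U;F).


Ȟ^0 ≅ 0,  Ȟ^1 ≅ Z ⊕ Z/2,  Ȟ^2 ≅ 0

nonempty intersections:
  U12={v} U13={r} U14={p} U15={x} U23={q,w} U45={u}
C dims 5,6; δ0: rk 5, SNF 1^4·2
Ȟ^0: (5−5)−0=0 ⇒ 0
Ȟ^1: (6−0)−5=1 plus torsion [2] ⇒ Z ⊕ Z/2
Ȟ^2: (0−0)−0=0 ⇒ 0


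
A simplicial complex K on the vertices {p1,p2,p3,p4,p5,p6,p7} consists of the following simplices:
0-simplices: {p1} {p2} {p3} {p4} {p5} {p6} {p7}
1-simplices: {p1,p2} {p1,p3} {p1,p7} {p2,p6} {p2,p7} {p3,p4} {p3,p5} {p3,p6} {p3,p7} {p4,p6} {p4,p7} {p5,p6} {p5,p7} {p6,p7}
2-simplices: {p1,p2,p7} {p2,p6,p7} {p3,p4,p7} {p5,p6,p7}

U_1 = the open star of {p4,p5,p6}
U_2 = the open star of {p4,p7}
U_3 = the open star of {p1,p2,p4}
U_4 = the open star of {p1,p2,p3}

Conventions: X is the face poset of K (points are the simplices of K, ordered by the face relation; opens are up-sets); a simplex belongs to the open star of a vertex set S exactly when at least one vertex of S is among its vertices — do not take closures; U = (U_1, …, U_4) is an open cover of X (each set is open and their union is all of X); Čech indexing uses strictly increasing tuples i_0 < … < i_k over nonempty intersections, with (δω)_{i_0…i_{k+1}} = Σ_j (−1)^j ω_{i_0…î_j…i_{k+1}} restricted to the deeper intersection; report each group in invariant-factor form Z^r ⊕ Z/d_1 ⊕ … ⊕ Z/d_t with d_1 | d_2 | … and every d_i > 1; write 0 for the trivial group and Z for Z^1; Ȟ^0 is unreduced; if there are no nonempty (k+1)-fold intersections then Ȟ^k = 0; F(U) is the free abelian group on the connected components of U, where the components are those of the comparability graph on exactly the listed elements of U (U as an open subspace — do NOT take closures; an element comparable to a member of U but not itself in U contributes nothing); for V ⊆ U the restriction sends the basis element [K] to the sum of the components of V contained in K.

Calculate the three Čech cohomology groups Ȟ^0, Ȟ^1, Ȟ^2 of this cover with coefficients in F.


Ȟ^0 = Z, Ȟ^1 = Z^4 and Ȟ^2 = 0

cover nerve:
  U1={{p4},{p5},{p6},{p2,p6},{p3,p4},{p3,p5},{p3,p6},{p4,p6},{p4,p7},{p5,p6},{p5,p7},{p6,p7},{p2,p6,p7},{p3,p4,p7},{p5,p6,p7}} U2={{p4},{p7},{p1,p7},{p2,p7},{p3,p4},{p3,p7},{p4,p6},{p4,p7},{p5,p7},{p6,p7},{p1,p2,p7},{p2,p6,p7},{p3,p4,p7},{p5,p6,p7}} U3={{p1},{p2},{p4},{p1,p2},{p1,p3},{p1,p7},{p2,p6},{p2,p7},{p3,p4},{p4,p6},{p4,p7},{p1,p2,p7},{p2,p6,p7},{p3,p4,p7}} U4={{p1},{p2},{p3},{p1,p2},{p1,p3},{p1,p7},{p2,p6},{p2,p7},{p3,p4},{p3,p5},{p3,p6},{p3,p7},{p1,p2,p7},{p2,p6,p7},{p3,p4,p7}}
  U12={{p4},{p3,p4},{p4,p6},{p4,p7},{p5,p7},{p6,p7},{p2,p6,p7},{p3,p4,p7},{p5,p6,p7}} U13={{p4},{p2,p6},{p3,p4},{p4,p6},{p4,p7},{p2,p6,p7},{p3,p4,p7}} U14={{p2,p6},{p3,p4},{p3,p5},{p3,p6},{p2,p6,p7},{p3,p4,p7}} U23={{p4},{p1,p7},{p2,p7},{p3,p4},{p4,p6},{p4,p7},{p1,p2,p7},{p2,p6,p7},{p3,p4,p7}} U24={{p1,p7},{p2,p7},{p3,p4},{p3,p7},{p1,p2,p7},{p2,p6,p7},{p3,p4,p7}} U34={{p1},{p2},{p1,p2},{p1,p3},{p1,p7},{p2,p6},{p2,p7},{p3,p4},{p1,p2,p7},{p2,p6,p7},{p3,p4,p7}}
  U123={{p4},{p3,p4},{p4,p6},{p4,p7},{p2,p6,p7},{p3,p4,p7}} U124={{p3,p4},{p2,p6,p7},{p3,p4,p7}} U134={{p2,p6},{p3,p4},{p2,p6,p7},{p3,p4,p7}} U234={{p1,p7},{p2,p7},{p3,p4},{p1,p2,p7},{p2,p6,p7},{p3,p4,p7}}
  U1234={{p3,p4},{p2,p6,p7},{p3,p4,p7}}
components per intersection:
  U1: {{p4},{p5},{p6},{p2,p6},{p3,p4},{p3,p5},{p3,p6},{p4,p6},{p4,p7},{p5,p6},{p5,p7},{p6,p7},{p2,p6,p7},{p3,p4,p7},{p5,p6,p7}}
  U2: {{p4},{p7},{p1,p7},{p2,p7},{p3,p4},{p3,p7},{p4,p6},{p4,p7},{p5,p7},{p6,p7},{p1,p2,p7},{p2,p6,p7},{p3,p4,p7},{p5,p6,p7}}
  U3: {{p1},{p2},{p1,p2},{p1,p3},{p1,p7},{p2,p6},{p2,p7},{p1,p2,p7},{p2,p6,p7}} {{p4},{p3,p4},{p4,p6},{p4,p7},{p3,p4,p7}}
  U4: {{p1},{p2},{p3},{p1,p2},{p1,p3},{p1,p7},{p2,p6},{p2,p7},{p3,p4},{p3,p5},{p3,p6},{p3,p7},{p1,p2,p7},{p2,p6,p7},{p3,p4,p7}}
  U12: {{p4},{p3,p4},{p4,p6},{p4,p7},{p3,p4,p7}} {{p5,p7},{p6,p7},{p2,p6,p7},{p5,p6,p7}}
  U13: {{p4},{p3,p4},{p4,p6},{p4,p7},{p3,p4,p7}} {{p2,p6},{p2,p6,p7}}
  U14: {{p2,p6},{p2,p6,p7}} {{p3,p4},{p3,p4,p7}} {{p3,p5}} {{p3,p6}}
  U23: {{p4},{p3,p4},{p4,p6},{p4,p7},{p3,p4,p7}} {{p1,p7},{p2,p7},{p1,p2,p7},{p2,p6,p7}}
  U24: {{p1,p7},{p2,p7},{p1,p2,p7},{p2,p6,p7}} {{p3,p4},{p3,p7},{p3,p4,p7}}
  U34: {{p1},{p2},{p1,p2},{p1,p3},{p1,p7},{p2,p6},{p2,p7},{p1,p2,p7},{p2,p6,p7}} {{p3,p4},{p3,p4,p7}}
  U123: {{p4},{p3,p4},{p4,p6},{p4,p7},{p3,p4,p7}} {{p2,p6,p7}}
  U124: {{p3,p4},{p3,p4,p7}} {{p2,p6,p7}}
  U134: {{p2,p6},{p2,p6,p7}} {{p3,p4},{p3,p4,p7}}
  U234: {{p1,p7},{p2,p7},{p1,p2,p7},{p2,p6,p7}} {{p3,p4},{p3,p4,p7}}
  U1234: {{p3,p4},{p3,p4,p7}} {{p2,p6,p7}}
C dims 5,14,8,2; δ0: rk 4, SNF 1^4; δ1: rk 6, SNF 1^6; δ2: rk 2, SNF 1^2
Ȟ^0: (5−4)−0=1 ⇒ Z
Ȟ^1: (14−6)−4=4 ⇒ Z^4
Ȟ^2: (8−2)−6=0 ⇒ 0


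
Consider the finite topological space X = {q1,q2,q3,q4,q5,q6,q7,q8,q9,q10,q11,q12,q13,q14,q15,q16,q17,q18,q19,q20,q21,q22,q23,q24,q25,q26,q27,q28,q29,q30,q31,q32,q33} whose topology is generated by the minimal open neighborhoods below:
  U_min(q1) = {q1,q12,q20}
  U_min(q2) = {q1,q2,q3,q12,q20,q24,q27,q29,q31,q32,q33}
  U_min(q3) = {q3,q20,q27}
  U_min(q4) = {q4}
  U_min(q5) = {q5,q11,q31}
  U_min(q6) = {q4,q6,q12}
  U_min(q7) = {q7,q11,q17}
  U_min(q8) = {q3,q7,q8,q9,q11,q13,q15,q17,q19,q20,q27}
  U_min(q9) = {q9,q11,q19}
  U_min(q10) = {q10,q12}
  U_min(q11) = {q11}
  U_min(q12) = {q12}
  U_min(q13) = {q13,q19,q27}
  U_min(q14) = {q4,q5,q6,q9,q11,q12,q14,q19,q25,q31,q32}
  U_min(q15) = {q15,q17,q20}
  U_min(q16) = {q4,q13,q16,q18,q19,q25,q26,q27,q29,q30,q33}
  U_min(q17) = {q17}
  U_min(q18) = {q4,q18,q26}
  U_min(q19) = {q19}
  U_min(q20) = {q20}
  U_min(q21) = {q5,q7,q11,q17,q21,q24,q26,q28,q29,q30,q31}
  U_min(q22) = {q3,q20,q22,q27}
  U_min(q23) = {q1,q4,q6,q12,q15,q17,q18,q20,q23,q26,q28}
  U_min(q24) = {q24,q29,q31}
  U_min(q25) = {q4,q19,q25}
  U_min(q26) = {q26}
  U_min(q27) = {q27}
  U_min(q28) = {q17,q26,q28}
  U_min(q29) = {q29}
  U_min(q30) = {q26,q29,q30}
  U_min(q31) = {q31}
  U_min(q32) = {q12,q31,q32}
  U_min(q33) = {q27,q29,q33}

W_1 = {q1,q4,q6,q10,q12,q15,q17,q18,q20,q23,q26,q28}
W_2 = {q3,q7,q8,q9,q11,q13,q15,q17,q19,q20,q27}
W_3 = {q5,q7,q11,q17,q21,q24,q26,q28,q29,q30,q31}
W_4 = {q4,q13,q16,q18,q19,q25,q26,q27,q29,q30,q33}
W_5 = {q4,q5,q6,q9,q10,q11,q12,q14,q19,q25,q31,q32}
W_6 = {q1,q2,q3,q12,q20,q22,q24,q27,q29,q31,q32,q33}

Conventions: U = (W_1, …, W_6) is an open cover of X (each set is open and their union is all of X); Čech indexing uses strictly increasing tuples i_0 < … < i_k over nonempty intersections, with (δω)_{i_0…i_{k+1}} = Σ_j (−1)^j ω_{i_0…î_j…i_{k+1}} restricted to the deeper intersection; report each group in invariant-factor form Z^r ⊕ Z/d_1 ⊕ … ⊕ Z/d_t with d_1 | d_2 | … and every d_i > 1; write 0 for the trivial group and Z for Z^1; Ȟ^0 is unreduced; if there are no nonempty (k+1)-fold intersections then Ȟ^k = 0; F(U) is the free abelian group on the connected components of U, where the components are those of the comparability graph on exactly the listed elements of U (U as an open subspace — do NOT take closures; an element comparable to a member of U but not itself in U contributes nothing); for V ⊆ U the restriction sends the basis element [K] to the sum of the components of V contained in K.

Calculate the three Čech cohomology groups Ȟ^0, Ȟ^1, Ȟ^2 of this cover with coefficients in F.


Ȟ^0 = Z, Ȟ^1 = 0 and Ȟ^2 = Z/2

nonempty intersections:
  W12={q15,q17,q20} W13={q17,q26,q28} W14={q4,q18,q26} W15={q4,q6,q10,q12} W16={q1,q12,q20} W23={q7,q11,q17} W24={q13,q19,q27} W25={q9,q11,q19} W26={q3,q20,q27} W34={q26,q29,q30} W35={q5,q11,q31} W36={q24,q29,q31} W45={q4,q19,q25} W46={q27,q29,q33} W56={q12,q31,q32}
  W123={q17} W126={q20} W134={q26} W145={q4} W156={q12} W235={q11} W245={q19} W246={q27} W346={q29} W356={q31}
components per intersection:
  W1: {q1,q4,q6,q10,q12,q15,q17,q18,q20,q23,q26,q28}
  W2: {q3,q7,q8,q9,q11,q13,q15,q17,q19,q20,q27}
  W3: {q5,q7,q11,q17,q21,q24,q26,q28,q29,q30,q31}
  W4: {q4,q13,q16,q18,q19,q25,q26,q27,q29,q30,q33}
  W5: {q4,q5,q6,q9,q10,q11,q12,q14,q19,q25,q31,q32}
  W6: {q1,q2,q3,q12,q20,q22,q24,q27,q29,q31,q32,q33}
  W12: {q15,q17,q20}
  W13: {q17,q26,q28}
  W14: {q4,q18,q26}
  W15: {q4,q6,q10,q12}
  W16: {q1,q12,q20}
  W23: {q7,q11,q17}
  W24: {q13,q19,q27}
  W25: {q9,q11,q19}
  W26: {q3,q20,q27}
  W34: {q26,q29,q30}
  W35: {q5,q11,q31}
  W36: {q24,q29,q31}
  W45: {q4,q19,q25}
  W46: {q27,q29,q33}
  W56: {q12,q31,q32}
  W123: {q17}
  W126: {q20}
  W134: {q26}
  W145: {q4}
  W156: {q12}
  W235: {q11}
  W245: {q19}
  W246: {q27}
  W346: {q29}
  W356: {q31}
C dims 6,15,10; δ0: rk 5, SNF 1^5; δ1: rk 10, SNF 1^9·2
Ȟ^0: (6−5)−0=1 ⇒ Z
Ȟ^1: (15−10)−5=0 ⇒ 0
Ȟ^2: (10−0)−10=0 plus torsion [2] ⇒ Z/2


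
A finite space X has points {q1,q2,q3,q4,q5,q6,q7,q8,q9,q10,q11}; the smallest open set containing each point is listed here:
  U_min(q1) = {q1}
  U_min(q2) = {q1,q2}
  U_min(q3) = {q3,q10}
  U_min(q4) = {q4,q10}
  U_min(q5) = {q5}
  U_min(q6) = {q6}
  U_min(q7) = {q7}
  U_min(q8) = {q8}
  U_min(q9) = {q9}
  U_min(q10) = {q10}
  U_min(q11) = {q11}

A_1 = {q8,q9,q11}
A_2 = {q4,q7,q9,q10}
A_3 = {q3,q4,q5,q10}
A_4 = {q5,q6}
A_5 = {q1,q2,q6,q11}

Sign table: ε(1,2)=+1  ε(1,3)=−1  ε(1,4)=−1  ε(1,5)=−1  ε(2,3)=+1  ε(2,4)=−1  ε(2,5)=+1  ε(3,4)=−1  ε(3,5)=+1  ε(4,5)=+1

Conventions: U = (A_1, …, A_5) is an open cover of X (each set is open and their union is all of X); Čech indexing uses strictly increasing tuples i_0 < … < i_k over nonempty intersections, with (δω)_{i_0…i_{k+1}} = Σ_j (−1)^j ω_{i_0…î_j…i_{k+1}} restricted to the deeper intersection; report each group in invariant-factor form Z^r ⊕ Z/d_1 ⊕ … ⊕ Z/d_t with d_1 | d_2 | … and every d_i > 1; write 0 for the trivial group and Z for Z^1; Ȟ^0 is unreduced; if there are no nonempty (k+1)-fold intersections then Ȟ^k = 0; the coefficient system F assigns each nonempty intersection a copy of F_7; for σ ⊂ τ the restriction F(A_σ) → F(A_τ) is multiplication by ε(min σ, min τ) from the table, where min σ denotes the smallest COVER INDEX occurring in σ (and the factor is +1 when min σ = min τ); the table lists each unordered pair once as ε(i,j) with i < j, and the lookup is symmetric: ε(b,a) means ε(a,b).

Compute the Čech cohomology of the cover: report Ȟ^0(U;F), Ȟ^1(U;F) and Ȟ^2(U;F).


Ȟ^0 = Z/7, Ȟ^1 = Z/7 and Ȟ^2 = 0

nerve simplices:
  A12={q9} A15={q11} A23={q4,q10} A34={q5} A45={q6}
C dims 5,5; δ0: rk_F7 4
degree 0: 5−4−0 = 1 → Ȟ^0 ≅ Z/7
degree 1: 5−0−4 = 1 → Ȟ^1 ≅ Z/7
degree 2: 0−0−0 = 0 → Ȟ^2 ≅ 0


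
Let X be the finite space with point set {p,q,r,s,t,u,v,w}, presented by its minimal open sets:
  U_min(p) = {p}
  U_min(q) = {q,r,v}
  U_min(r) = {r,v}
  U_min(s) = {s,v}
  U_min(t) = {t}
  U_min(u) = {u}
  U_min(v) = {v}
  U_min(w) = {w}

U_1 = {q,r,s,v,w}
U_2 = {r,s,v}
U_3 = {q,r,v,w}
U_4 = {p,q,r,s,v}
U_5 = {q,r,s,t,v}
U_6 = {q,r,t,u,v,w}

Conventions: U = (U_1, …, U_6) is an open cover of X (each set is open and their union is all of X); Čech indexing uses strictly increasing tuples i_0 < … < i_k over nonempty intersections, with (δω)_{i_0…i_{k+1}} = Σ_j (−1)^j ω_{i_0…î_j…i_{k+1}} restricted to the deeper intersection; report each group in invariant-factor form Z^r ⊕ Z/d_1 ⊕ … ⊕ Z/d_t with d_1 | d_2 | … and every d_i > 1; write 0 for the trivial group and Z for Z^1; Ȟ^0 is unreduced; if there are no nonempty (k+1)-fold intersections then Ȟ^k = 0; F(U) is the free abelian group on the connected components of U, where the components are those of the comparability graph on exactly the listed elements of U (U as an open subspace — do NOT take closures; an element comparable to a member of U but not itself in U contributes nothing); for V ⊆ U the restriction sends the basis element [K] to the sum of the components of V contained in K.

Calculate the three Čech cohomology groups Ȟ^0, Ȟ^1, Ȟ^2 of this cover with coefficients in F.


nerve of the cover:
  U12={r,s,v} U13={q,r,v,w} U14={q,r,s,v} U15={q,r,s,v} U16={q,r,v,w} U23={r,v} U24={r,s,v} U25={r,s,v} U26={r,v} U34={q,r,v} U35={q,r,v} U36={q,r,v,w} U45={q,r,s,v} U46={q,r,v} U56={q,r,t,v}
  U123={r,v} U124={r,s,v} U125={r,s,v} U126={r,v} U134={q,r,v} U135={q,r,v} U136={q,r,v,w} U145={q,r,s,v} U146={q,r,v} U156={q,r,v} U234={r,v} U235={r,v} U236={r,v} U245={r,s,v} U246={r,v} U256={r,v} U345={q,r,v} U346={q,r,v} U356={q,r,v} U456={q,r,v}
  U1234={r,v} U1235={r,v} U1236={r,v} U1245={r,s,v} U1246={r,v} U1256={r,v} U1345={q,r,v} U1346={q,r,v} U1356={q,r,v} U1456={q,r,v} U2345={r,v} U2346={r,v} U2356={r,v} U2456={r,v} U3456={q,r,v}
  U12345={r,v} U12346={r,v} U12356={r,v} U12456={r,v} U13456={q,r,v} U23456={r,v}
  U123456={r,v}
components per intersection:
  U1: {q,r,s,v} {w}
  U2: {r,s,v}
  U3: {q,r,v} {w}
  U4: {p} {q,r,s,v}
  U5: {q,r,s,v} {t}
  U6: {q,r,v} {t} {u} {w}
  U12: {r,s,v}
  U13: {q,r,v} {w}
  U14: {q,r,s,v}
  U15: {q,r,s,v}
  U16: {q,r,v} {w}
  U23: {r,v}
  U24: {r,s,v}
  U25: {r,s,v}
  U26: {r,v}
  U34: {q,r,v}
  U35: {q,r,v}
  U36: {q,r,v} {w}
  U45: {q,r,s,v}
  U46: {q,r,v}
  U56: {q,r,v} {t}
  U123: {r,v}
  U124: {r,s,v}
  U125: {r,s,v}
  U126: {r,v}
  U134: {q,r,v}
  U135: {q,r,v}
  U136: {q,r,v} {w}
  U145: {q,r,s,v}
  U146: {q,r,v}
  U156: {q,r,v}
  U234: {r,v}
  U235: {r,v}
  U236: {r,v}
  U245: {r,s,v}
  U246: {r,v}
  U256: {r,v}
  U345: {q,r,v}
  U346: {q,r,v}
  U356: {q,r,v}
  U456: {q,r,v}
  U1234: {r,v}
  U1235: {r,v}
  U1236: {r,v}
  U1245: {r,s,v}
  U1246: {r,v}
  U1256: {r,v}
  U1345: {q,r,v}
  U1346: {q,r,v}
  U1356: {q,r,v}
  U1456: {q,r,v}
  U2345: {r,v}
  U2346: {r,v}
  U2356: {r,v}
  U2456: {r,v}
  U3456: {q,r,v}
  U12345: {r,v}
  U12346: {r,v}
  U12356: {r,v}
  U12456: {r,v}
  U13456: {q,r,v}
  U23456: {r,v}
  U123456: {r,v}
C dims 13,19,21,15; δ0: rk 8, SNF 1^8; δ1: rk 11, SNF 1^11; δ2: rk 10, SNF 1^10
Ȟ^0 = (13 − 8) − 0 = 5, so Ȟ^0 ≅ Z^5
Ȟ^1 = (19 − 11) − 8 = 0, so Ȟ^1 ≅ 0
Ȟ^2 = (21 − 10) − 11 = 0, so Ȟ^2 ≅ 0

Ȟ^0 ≅ Z^5, Ȟ^1 ≅ 0, Ȟ^2 ≅ 0


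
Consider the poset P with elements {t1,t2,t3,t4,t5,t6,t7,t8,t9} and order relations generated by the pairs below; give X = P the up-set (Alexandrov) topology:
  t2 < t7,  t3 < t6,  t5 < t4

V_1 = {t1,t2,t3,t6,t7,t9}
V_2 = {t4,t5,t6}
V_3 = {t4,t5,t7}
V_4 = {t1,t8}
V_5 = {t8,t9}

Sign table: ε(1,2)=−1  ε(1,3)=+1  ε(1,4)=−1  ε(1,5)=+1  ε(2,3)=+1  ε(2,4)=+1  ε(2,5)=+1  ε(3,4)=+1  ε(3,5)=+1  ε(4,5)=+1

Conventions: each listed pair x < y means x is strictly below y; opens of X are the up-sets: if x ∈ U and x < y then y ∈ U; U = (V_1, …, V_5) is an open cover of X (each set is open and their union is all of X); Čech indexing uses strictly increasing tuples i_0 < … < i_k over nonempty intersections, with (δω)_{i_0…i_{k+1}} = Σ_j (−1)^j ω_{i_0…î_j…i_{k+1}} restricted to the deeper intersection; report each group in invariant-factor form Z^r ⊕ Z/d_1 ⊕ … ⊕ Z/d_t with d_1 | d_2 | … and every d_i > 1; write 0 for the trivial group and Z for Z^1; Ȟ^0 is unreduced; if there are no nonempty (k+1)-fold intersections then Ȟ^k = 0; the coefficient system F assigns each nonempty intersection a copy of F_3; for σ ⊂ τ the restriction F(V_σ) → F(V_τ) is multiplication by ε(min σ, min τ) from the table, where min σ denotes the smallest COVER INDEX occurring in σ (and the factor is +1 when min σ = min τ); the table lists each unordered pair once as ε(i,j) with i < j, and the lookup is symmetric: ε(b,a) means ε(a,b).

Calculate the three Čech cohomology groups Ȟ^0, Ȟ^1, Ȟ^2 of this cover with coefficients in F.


Ȟ^0(U;F) ≅ 0, Ȟ^1(U;F) ≅ Z/3 and Ȟ^2(U;F) ≅ 0

nerve simplices:
  V12={t6} V13={t7} V14={t1} V15={t9} V23={t4,t5} V45={t8}
C dims 5,6; δ0: rk_F3 5
degree 0: 5−5−0 = 0 → Ȟ^0 ≅ 0
degree 1: 6−0−5 = 1 → Ȟ^1 ≅ Z/3
degree 2: 0−0−0 = 0 → Ȟ^2 ≅ 0
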